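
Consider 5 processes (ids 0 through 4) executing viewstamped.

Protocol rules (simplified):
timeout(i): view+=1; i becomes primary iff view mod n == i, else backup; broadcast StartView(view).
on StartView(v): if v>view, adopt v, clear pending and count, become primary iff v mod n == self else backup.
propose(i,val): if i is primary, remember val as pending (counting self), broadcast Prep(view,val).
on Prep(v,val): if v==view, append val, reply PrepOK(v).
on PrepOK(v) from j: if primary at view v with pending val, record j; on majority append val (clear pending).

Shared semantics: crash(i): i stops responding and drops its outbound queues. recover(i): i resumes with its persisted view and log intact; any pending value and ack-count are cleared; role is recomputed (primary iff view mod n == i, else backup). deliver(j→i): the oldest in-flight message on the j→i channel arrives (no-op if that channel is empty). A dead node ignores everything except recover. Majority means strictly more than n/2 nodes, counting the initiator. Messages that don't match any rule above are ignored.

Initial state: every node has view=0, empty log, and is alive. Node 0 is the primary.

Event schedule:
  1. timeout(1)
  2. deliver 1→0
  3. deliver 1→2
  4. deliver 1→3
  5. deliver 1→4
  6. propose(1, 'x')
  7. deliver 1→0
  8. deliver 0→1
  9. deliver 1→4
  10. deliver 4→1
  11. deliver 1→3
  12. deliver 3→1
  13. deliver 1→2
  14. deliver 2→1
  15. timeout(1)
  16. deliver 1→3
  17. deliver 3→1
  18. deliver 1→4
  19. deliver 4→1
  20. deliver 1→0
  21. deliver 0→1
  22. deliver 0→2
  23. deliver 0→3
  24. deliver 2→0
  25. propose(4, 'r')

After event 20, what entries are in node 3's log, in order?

step 1 timeout(1): 1={prim,v=1,log=-}
step 2 deliver 1→0: 0={back,v=1,log=-}
step 3 deliver 1→2: 2={back,v=1,log=-}
step 4 deliver 1→3: 3={back,v=1,log=-}
step 5 deliver 1→4: 4={back,v=1,log=-}
step 6 propose(1,'x'): —
step 7 deliver 1→0: 0={back,v=1,log=x}
step 8 deliver 0→1: —
step 9 deliver 1→4: 4={back,v=1,log=x}
step 10 deliver 4→1: 1={prim,v=1,log=x}
step 11 deliver 1→3: 3={back,v=1,log=x}
step 12 deliver 3→1: —
step 13 deliver 1→2: 2={back,v=1,log=x}
step 14 deliver 2→1: —
step 15 timeout(1): 1={back,v=2,log=x}
step 16 deliver 1→3: 3={back,v=2,log=x}
step 17 deliver 3→1: —
step 18 deliver 1→4: 4={back,v=2,log=x}
step 19 deliver 4→1: —
step 20 deliver 1→0: 0={back,v=2,log=x}

x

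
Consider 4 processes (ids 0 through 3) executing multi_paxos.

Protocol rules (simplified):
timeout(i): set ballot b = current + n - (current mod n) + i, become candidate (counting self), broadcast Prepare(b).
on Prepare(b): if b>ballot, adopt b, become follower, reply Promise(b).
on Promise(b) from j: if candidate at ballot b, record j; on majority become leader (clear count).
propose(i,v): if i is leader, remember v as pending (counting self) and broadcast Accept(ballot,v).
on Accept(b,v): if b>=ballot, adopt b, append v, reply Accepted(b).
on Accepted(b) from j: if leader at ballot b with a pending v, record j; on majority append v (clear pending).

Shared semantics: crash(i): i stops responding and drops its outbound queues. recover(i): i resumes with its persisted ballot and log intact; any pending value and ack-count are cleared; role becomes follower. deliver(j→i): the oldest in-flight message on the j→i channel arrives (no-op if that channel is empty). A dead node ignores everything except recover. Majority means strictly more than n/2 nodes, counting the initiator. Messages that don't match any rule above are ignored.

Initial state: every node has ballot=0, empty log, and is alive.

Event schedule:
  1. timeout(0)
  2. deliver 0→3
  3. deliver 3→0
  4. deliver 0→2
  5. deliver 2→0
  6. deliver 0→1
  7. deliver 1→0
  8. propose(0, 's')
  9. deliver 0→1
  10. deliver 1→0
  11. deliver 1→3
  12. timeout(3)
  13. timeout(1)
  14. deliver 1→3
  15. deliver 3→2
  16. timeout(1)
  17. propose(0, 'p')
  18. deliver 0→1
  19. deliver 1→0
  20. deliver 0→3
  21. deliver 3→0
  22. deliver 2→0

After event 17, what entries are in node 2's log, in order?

empty

after 1 — timeout(0): n0:cand/b4/[-]
after 2 — deliver 0→3: n3:foll/b4/[-]
after 3 — deliver 3→0: ·
after 4 — deliver 0→2: n2:foll/b4/[-]
after 5 — deliver 2→0: n0:lead/b4/[-]
after 6 — deliver 0→1: n1:foll/b4/[-]
after 7 — deliver 1→0: ·
after 8 — propose(0,'s'): ·
after 9 — deliver 0→1: n1:foll/b4/[s]
after 10 — deliver 1→0: ·
after 11 — deliver 1→3: ·
after 12 — timeout(3): n3:cand/b11/[-]
after 13 — timeout(1): n1:cand/b9/[s]
after 14 — deliver 1→3: ·
after 15 — deliver 3→2: n2:foll/b11/[-]
after 16 — timeout(1): n1:cand/b13/[s]
after 17 — propose(0,'p'): ·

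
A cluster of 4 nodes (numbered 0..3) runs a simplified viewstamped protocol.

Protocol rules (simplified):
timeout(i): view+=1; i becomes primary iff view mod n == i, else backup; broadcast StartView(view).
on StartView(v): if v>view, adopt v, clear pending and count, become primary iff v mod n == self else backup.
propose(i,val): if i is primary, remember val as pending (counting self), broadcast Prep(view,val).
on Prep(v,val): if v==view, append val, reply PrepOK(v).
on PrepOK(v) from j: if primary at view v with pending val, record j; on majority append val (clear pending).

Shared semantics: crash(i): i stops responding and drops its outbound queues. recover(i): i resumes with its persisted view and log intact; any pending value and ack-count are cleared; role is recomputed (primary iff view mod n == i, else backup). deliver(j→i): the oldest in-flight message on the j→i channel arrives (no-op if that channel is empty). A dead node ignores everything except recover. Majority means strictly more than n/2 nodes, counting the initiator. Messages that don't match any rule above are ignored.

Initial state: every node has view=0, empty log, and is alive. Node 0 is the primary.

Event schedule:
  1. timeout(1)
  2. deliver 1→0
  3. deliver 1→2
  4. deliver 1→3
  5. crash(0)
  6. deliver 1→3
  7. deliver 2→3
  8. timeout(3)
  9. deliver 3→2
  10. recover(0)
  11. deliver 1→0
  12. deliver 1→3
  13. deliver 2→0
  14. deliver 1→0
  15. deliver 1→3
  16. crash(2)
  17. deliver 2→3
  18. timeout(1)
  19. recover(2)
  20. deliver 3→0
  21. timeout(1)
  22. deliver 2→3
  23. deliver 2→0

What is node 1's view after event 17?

1

step 1 timeout(1): 1={prim,v=1,log=-}
step 2 deliver 1→0: 0={back,v=1,log=-}
step 3 deliver 1→2: 2={back,v=1,log=-}
step 4 deliver 1→3: 3={back,v=1,log=-}
step 5 crash(0): 0={✗back,v=1,log=-}
step 6 deliver 1→3: —
step 7 deliver 2→3: —
step 8 timeout(3): 3={back,v=2,log=-}
step 9 deliver 3→2: 2={prim,v=2,log=-}
step 10 recover(0): 0={back,v=1,log=-}
step 11 deliver 1→0: —
step 12 deliver 1→3: —
step 13 deliver 2→0: —
step 14 deliver 1→0: —
step 15 deliver 1→3: —
step 16 crash(2): 2={✗prim,v=2,log=-}
step 17 deliver 2→3: —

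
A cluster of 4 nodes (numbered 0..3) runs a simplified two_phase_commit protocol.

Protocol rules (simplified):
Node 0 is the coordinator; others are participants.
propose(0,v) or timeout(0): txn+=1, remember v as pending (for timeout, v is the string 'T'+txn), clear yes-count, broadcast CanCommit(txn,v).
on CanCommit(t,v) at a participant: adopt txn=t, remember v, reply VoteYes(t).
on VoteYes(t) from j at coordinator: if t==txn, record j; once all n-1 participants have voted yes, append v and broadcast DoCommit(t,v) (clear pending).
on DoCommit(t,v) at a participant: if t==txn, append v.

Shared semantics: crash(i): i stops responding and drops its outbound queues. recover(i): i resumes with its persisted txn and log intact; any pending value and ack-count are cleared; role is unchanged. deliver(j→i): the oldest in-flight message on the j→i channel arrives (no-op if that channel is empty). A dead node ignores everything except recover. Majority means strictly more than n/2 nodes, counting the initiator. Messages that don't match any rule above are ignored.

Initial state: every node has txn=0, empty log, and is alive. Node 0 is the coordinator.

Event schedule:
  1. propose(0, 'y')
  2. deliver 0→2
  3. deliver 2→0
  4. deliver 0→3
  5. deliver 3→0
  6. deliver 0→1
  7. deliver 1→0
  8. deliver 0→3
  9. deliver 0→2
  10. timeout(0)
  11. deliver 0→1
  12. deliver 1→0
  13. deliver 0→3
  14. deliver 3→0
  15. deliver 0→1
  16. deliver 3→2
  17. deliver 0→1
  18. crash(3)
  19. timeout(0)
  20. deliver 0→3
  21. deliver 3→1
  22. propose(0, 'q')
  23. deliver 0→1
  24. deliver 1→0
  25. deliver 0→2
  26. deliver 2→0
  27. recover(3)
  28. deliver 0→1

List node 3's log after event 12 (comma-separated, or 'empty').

step 1 propose(0,'y'): 0={coor,t=1,log=-}
step 2 deliver 0→2: 2={part,t=1,log=-}
step 3 deliver 2→0: —
step 4 deliver 0→3: 3={part,t=1,log=-}
step 5 deliver 3→0: —
step 6 deliver 0→1: 1={part,t=1,log=-}
step 7 deliver 1→0: 0={coor,t=1,log=y}
step 8 deliver 0→3: 3={part,t=1,log=y}
step 9 deliver 0→2: 2={part,t=1,log=y}
step 10 timeout(0): 0={coor,t=2,log=y}
step 11 deliver 0→1: 1={part,t=1,log=y}
step 12 deliver 1→0: —

y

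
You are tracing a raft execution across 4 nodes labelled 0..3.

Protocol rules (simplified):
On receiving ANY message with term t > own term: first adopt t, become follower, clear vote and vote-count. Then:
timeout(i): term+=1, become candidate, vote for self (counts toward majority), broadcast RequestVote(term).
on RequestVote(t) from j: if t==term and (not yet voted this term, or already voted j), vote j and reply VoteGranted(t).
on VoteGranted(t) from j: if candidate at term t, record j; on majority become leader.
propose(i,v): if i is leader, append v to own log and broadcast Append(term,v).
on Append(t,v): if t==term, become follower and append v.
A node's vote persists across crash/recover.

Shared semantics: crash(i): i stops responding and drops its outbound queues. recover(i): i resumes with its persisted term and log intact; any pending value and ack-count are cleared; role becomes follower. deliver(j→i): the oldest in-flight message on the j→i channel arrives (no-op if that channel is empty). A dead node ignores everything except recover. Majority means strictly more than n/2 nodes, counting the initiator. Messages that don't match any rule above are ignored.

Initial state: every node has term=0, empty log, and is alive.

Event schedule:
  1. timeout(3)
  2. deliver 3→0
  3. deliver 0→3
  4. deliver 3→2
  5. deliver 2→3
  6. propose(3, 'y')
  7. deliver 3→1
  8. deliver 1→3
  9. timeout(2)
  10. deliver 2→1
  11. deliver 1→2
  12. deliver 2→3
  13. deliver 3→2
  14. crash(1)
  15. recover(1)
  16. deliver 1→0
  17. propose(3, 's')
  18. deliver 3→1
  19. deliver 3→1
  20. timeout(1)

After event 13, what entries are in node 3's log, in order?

y

1. timeout(3):  <3:cand t1 ->
2. deliver 3→0:  <0:foll t1 ->
3. deliver 0→3:  nop
4. deliver 3→2:  <2:foll t1 ->
5. deliver 2→3:  <3:lead t1 ->
6. propose(3,'y'):  <3:lead t1 y>
7. deliver 3→1:  <1:foll t1 ->
8. deliver 1→3:  nop
9. timeout(2):  <2:cand t2 ->
10. deliver 2→1:  <1:foll t2 ->
11. deliver 1→2:  nop
12. deliver 2→3:  <3:foll t2 y>
13. deliver 3→2:  nop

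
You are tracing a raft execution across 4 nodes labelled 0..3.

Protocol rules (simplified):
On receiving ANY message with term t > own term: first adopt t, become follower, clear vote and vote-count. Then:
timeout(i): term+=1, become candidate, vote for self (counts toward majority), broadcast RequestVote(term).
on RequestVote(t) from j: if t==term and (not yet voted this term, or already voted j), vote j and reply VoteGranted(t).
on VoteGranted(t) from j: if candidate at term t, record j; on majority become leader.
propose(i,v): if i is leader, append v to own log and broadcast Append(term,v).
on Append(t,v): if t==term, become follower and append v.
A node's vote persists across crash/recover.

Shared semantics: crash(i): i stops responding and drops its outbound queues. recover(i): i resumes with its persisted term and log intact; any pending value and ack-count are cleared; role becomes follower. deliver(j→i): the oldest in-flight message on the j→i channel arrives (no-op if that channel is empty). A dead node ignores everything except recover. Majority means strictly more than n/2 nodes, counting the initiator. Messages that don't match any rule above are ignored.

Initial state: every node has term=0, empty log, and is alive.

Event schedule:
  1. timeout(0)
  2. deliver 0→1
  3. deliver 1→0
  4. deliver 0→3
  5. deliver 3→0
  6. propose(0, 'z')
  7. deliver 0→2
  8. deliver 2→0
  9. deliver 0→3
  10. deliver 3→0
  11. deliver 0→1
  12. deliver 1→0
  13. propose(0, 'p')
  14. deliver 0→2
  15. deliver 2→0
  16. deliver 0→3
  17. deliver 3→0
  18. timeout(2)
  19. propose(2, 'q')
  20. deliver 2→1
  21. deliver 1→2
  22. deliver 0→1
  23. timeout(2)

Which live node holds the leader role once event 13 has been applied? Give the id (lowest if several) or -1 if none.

0

step 1 timeout(0): 0={cand,t=1,log=-}
step 2 deliver 0→1: 1={foll,t=1,log=-}
step 3 deliver 1→0: —
step 4 deliver 0→3: 3={foll,t=1,log=-}
step 5 deliver 3→0: 0={lead,t=1,log=-}
step 6 propose(0,'z'): 0={lead,t=1,log=z}
step 7 deliver 0→2: 2={foll,t=1,log=-}
step 8 deliver 2→0: —
step 9 deliver 0→3: 3={foll,t=1,log=z}
step 10 deliver 3→0: —
step 11 deliver 0→1: 1={foll,t=1,log=z}
step 12 deliver 1→0: —
step 13 propose(0,'p'): 0={lead,t=1,log=z,p}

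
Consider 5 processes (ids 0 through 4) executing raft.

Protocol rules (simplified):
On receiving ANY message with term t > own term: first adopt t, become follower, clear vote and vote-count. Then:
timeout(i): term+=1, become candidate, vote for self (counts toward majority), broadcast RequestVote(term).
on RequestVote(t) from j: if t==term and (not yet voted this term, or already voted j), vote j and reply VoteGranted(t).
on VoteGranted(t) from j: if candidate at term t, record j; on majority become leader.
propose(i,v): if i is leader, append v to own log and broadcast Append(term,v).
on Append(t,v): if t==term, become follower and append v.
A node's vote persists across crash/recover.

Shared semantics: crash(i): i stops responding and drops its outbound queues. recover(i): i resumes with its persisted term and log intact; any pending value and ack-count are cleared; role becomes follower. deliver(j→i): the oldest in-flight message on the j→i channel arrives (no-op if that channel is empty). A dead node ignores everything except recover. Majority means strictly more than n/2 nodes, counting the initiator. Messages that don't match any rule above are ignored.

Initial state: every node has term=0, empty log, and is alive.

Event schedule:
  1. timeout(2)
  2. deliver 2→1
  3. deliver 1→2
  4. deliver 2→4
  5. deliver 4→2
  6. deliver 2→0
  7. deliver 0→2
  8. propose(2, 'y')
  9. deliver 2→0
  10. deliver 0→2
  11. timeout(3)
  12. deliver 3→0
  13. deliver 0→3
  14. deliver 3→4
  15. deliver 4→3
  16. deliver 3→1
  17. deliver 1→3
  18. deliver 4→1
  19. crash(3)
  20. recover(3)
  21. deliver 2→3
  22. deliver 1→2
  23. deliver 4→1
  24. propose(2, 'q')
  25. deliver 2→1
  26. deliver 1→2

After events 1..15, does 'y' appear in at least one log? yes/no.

yes

e1 timeout(2): 2[cand,t=1,-]
e2 deliver 2→1: 1[foll,t=1,-]
e3 deliver 1→2: ·
e4 deliver 2→4: 4[foll,t=1,-]
e5 deliver 4→2: 2[lead,t=1,-]
e6 deliver 2→0: 0[foll,t=1,-]
e7 deliver 0→2: ·
e8 propose(2,'y'): 2[lead,t=1,y]
e9 deliver 2→0: 0[foll,t=1,y]
e10 deliver 0→2: ·
e11 timeout(3): 3[cand,t=1,-]
e12 deliver 3→0: ·
e13 deliver 0→3: ·
e14 deliver 3→4: ·
e15 deliver 4→3: ·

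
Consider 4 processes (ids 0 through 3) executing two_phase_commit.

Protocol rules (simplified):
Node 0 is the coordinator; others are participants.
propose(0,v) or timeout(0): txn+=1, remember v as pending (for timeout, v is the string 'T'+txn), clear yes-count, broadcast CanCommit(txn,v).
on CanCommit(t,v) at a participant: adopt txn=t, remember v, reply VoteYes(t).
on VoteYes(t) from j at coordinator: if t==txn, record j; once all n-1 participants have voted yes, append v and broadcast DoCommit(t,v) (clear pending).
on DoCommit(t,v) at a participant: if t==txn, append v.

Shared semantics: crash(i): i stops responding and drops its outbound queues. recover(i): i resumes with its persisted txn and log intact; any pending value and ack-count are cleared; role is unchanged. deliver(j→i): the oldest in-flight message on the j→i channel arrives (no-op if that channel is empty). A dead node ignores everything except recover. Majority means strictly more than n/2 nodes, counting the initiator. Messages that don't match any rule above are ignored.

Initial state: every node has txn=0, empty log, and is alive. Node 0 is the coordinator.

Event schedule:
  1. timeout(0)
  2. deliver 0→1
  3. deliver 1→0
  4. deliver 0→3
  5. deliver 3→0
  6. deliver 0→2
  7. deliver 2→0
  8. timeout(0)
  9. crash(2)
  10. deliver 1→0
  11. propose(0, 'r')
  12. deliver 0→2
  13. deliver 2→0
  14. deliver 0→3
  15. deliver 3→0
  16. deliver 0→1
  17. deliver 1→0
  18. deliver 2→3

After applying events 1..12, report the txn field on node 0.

3

step 1 timeout(0): 0={coor,t=1,log=-}
step 2 deliver 0→1: 1={part,t=1,log=-}
step 3 deliver 1→0: —
step 4 deliver 0→3: 3={part,t=1,log=-}
step 5 deliver 3→0: —
step 6 deliver 0→2: 2={part,t=1,log=-}
step 7 deliver 2→0: 0={coor,t=1,log=T1}
step 8 timeout(0): 0={coor,t=2,log=T1}
step 9 crash(2): 2={✗part,t=1,log=-}
step 10 deliver 1→0: —
step 11 propose(0,'r'): 0={coor,t=3,log=T1}
step 12 deliver 0→2: —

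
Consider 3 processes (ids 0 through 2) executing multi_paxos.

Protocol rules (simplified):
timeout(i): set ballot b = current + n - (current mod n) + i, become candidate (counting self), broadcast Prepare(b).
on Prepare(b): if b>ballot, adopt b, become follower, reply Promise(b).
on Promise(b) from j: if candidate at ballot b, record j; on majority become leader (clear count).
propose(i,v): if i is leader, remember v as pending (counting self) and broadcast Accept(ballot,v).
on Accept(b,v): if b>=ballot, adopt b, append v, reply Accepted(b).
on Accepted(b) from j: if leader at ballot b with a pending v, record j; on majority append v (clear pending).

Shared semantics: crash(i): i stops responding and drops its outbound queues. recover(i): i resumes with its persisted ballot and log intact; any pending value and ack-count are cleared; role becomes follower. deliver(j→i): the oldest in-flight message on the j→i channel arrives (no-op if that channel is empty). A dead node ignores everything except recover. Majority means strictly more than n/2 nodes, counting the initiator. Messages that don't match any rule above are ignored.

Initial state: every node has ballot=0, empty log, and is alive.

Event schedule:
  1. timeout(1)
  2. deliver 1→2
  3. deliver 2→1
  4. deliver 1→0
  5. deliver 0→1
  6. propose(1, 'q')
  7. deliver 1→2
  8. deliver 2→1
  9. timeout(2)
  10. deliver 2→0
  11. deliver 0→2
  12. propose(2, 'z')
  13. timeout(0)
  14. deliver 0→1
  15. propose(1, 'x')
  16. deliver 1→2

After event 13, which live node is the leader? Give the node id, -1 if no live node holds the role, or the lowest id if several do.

1

1. timeout(1):  <1:cand b4 ->
2. deliver 1→2:  <2:foll b4 ->
3. deliver 2→1:  <1:lead b4 ->
4. deliver 1→0:  <0:foll b4 ->
5. deliver 0→1:  nop
6. propose(1,'q'):  nop
7. deliver 1→2:  <2:foll b4 q>
8. deliver 2→1:  <1:lead b4 q>
9. timeout(2):  <2:cand b8 q>
10. deliver 2→0:  <0:foll b8 ->
11. deliver 0→2:  <2:lead b8 q>
12. propose(2,'z'):  nop
13. timeout(0):  <0:cand b9 ->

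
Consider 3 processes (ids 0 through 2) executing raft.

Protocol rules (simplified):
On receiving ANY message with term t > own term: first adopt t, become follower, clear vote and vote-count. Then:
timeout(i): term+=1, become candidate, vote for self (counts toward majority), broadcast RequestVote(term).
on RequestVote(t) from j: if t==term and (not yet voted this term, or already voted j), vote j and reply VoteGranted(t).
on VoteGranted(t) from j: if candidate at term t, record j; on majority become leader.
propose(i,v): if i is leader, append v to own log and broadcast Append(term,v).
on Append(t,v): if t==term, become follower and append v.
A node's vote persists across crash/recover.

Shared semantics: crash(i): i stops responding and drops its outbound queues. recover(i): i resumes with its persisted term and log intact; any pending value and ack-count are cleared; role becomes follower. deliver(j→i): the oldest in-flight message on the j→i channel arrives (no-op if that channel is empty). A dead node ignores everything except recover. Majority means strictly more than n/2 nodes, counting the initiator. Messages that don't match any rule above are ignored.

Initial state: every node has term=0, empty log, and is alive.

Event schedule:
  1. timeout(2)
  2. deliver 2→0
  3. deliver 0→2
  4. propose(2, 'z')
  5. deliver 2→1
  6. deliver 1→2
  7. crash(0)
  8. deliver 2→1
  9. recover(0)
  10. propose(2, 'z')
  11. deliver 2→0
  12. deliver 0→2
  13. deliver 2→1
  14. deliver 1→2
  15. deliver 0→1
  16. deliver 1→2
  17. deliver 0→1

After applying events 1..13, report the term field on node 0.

after 1 — timeout(2): n2:cand/t1/[-]
after 2 — deliver 2→0: n0:foll/t1/[-]
after 3 — deliver 0→2: n2:lead/t1/[-]
after 4 — propose(2,'z'): n2:lead/t1/[z]
after 5 — deliver 2→1: n1:foll/t1/[-]
after 6 — deliver 1→2: ·
after 7 — crash(0): n0:✗foll/t1/[-]
after 8 — deliver 2→1: n1:foll/t1/[z]
after 9 — recover(0): n0:foll/t1/[-]
after 10 — propose(2,'z'): n2:lead/t1/[z,z]
after 11 — deliver 2→0: n0:foll/t1/[z]
after 12 — deliver 0→2: ·
after 13 — deliver 2→1: n1:foll/t1/[z,z]

1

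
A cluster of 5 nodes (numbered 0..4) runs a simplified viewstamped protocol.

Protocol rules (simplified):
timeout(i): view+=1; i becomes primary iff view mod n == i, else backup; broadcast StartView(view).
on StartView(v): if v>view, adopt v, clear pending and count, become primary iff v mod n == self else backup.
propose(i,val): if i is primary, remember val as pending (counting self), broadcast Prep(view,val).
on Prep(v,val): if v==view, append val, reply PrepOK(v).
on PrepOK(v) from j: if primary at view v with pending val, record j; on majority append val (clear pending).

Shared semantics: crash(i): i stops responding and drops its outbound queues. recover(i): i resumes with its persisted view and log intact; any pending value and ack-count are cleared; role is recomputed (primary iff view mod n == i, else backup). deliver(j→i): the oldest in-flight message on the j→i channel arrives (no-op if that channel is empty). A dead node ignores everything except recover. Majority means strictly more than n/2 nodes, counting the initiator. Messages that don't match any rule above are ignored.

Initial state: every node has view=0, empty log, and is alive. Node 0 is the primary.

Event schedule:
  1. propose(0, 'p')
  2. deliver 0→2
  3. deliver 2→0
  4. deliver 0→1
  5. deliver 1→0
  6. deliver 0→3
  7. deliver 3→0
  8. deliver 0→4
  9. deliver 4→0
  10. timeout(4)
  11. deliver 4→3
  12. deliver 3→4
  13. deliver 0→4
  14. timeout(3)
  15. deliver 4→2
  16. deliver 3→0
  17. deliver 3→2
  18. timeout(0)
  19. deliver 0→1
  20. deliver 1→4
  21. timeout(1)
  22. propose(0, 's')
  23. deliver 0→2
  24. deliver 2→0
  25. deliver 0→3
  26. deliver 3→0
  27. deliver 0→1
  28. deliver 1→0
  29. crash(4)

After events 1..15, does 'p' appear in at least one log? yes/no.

after 1 — propose(0,'p'): ·
after 2 — deliver 0→2: n2:back/v0/[p]
after 3 — deliver 2→0: ·
after 4 — deliver 0→1: n1:back/v0/[p]
after 5 — deliver 1→0: n0:prim/v0/[p]
after 6 — deliver 0→3: n3:back/v0/[p]
after 7 — deliver 3→0: ·
after 8 — deliver 0→4: n4:back/v0/[p]
after 9 — deliver 4→0: ·
after 10 — timeout(4): n4:back/v1/[p]
after 11 — deliver 4→3: n3:back/v1/[p]
after 12 — deliver 3→4: ·
after 13 — deliver 0→4: ·
after 14 — timeout(3): n3:back/v2/[p]
after 15 — deliver 4→2: n2:back/v1/[p]

yes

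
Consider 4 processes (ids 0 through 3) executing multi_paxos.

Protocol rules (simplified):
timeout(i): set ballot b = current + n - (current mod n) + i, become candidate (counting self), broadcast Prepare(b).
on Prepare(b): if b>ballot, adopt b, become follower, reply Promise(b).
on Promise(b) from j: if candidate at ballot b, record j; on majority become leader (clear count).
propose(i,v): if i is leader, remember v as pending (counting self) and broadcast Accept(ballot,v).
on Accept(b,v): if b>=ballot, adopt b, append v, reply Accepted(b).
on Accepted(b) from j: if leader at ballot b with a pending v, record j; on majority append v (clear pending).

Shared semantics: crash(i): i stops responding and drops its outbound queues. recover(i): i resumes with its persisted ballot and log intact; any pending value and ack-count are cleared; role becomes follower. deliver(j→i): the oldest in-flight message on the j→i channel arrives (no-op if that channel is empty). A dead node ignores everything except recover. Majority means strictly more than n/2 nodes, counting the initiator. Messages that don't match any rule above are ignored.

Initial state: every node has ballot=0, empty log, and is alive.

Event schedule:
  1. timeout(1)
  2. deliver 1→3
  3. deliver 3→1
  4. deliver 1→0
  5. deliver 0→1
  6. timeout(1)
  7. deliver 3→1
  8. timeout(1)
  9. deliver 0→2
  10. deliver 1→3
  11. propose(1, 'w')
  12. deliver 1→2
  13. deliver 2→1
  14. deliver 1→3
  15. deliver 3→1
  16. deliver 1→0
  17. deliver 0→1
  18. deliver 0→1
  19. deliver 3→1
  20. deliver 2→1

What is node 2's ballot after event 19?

e1 timeout(1): 1[cand,b=5,-]
e2 deliver 1→3: 3[foll,b=5,-]
e3 deliver 3→1: ·
e4 deliver 1→0: 0[foll,b=5,-]
e5 deliver 0→1: 1[lead,b=5,-]
e6 timeout(1): 1[cand,b=9,-]
e7 deliver 3→1: ·
e8 timeout(1): 1[cand,b=13,-]
e9 deliver 0→2: ·
e10 deliver 1→3: 3[foll,b=9,-]
e11 propose(1,'w'): ·
e12 deliver 1→2: 2[foll,b=5,-]
e13 deliver 2→1: ·
e14 deliver 1→3: 3[foll,b=13,-]
e15 deliver 3→1: ·
e16 deliver 1→0: 0[foll,b=9,-]
e17 deliver 0→1: ·
e18 deliver 0→1: ·
e19 deliver 3→1: ·

5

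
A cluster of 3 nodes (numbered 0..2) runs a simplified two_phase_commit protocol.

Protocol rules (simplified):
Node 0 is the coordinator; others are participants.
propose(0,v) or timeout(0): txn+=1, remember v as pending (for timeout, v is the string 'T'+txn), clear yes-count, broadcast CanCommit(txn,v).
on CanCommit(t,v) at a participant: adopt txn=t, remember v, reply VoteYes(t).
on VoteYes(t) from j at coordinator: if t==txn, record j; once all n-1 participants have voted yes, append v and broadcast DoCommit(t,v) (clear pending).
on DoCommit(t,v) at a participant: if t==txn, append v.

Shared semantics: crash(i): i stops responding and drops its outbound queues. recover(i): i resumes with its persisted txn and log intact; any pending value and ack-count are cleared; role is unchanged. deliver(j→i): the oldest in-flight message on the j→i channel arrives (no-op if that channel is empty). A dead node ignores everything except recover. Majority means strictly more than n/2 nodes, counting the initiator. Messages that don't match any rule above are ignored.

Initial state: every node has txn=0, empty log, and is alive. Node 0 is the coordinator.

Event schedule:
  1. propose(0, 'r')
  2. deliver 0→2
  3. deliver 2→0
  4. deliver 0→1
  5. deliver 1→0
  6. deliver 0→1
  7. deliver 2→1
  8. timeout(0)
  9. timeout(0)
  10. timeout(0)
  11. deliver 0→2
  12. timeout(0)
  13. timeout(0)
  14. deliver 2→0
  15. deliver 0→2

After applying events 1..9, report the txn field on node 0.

3

step 1 propose(0,'r'): 0={coor,t=1,log=-}
step 2 deliver 0→2: 2={part,t=1,log=-}
step 3 deliver 2→0: —
step 4 deliver 0→1: 1={part,t=1,log=-}
step 5 deliver 1→0: 0={coor,t=1,log=r}
step 6 deliver 0→1: 1={part,t=1,log=r}
step 7 deliver 2→1: —
step 8 timeout(0): 0={coor,t=2,log=r}
step 9 timeout(0): 0={coor,t=3,log=r}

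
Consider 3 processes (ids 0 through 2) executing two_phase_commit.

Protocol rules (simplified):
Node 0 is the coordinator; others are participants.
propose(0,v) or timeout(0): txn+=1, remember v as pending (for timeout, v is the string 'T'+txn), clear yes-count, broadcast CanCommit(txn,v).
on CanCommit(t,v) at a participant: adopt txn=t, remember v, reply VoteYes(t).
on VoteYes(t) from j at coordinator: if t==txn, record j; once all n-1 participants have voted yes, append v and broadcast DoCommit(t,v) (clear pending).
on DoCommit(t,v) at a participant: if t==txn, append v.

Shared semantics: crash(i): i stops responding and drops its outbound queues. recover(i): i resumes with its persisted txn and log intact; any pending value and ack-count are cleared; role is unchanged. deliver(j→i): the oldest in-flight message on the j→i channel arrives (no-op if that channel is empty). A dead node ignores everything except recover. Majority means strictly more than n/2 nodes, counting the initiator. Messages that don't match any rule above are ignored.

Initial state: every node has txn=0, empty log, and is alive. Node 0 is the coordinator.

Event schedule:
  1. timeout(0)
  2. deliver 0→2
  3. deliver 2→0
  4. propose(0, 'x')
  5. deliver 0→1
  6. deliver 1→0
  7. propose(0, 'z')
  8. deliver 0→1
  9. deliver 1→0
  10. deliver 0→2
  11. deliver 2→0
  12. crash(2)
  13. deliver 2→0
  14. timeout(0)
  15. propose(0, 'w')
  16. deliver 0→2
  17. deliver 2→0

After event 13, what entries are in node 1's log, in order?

step 1 timeout(0): 0={coor,t=1,log=-}
step 2 deliver 0→2: 2={part,t=1,log=-}
step 3 deliver 2→0: —
step 4 propose(0,'x'): 0={coor,t=2,log=-}
step 5 deliver 0→1: 1={part,t=1,log=-}
step 6 deliver 1→0: —
step 7 propose(0,'z'): 0={coor,t=3,log=-}
step 8 deliver 0→1: 1={part,t=2,log=-}
step 9 deliver 1→0: —
step 10 deliver 0→2: 2={part,t=2,log=-}
step 11 deliver 2→0: —
step 12 crash(2): 2={✗part,t=2,log=-}
step 13 deliver 2→0: —

empty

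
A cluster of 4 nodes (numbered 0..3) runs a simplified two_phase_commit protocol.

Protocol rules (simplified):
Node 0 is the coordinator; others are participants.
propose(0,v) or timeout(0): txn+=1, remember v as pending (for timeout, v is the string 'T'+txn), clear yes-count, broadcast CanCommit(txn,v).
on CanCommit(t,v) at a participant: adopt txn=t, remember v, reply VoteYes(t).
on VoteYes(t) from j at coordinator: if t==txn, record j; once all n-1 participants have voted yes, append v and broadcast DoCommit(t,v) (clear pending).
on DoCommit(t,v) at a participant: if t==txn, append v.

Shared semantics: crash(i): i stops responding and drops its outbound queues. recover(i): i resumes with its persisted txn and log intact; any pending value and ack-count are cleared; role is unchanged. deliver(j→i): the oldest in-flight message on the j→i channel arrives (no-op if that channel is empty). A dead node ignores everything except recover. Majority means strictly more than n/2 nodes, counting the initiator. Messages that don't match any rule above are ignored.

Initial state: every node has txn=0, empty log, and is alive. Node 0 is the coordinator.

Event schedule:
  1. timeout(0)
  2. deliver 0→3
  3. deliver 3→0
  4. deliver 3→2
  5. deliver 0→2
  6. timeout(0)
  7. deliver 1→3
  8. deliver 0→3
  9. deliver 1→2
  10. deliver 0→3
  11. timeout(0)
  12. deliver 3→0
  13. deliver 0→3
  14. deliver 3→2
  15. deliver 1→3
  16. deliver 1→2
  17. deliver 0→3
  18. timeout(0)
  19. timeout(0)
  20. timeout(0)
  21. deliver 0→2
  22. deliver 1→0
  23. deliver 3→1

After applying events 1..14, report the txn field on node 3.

3

step 1 timeout(0): 0={coor,t=1,log=-}
step 2 deliver 0→3: 3={part,t=1,log=-}
step 3 deliver 3→0: —
step 4 deliver 3→2: —
step 5 deliver 0→2: 2={part,t=1,log=-}
step 6 timeout(0): 0={coor,t=2,log=-}
step 7 deliver 1→3: —
step 8 deliver 0→3: 3={part,t=2,log=-}
step 9 deliver 1→2: —
step 10 deliver 0→3: —
step 11 timeout(0): 0={coor,t=3,log=-}
step 12 deliver 3→0: —
step 13 deliver 0→3: 3={part,t=3,log=-}
step 14 deliver 3→2: —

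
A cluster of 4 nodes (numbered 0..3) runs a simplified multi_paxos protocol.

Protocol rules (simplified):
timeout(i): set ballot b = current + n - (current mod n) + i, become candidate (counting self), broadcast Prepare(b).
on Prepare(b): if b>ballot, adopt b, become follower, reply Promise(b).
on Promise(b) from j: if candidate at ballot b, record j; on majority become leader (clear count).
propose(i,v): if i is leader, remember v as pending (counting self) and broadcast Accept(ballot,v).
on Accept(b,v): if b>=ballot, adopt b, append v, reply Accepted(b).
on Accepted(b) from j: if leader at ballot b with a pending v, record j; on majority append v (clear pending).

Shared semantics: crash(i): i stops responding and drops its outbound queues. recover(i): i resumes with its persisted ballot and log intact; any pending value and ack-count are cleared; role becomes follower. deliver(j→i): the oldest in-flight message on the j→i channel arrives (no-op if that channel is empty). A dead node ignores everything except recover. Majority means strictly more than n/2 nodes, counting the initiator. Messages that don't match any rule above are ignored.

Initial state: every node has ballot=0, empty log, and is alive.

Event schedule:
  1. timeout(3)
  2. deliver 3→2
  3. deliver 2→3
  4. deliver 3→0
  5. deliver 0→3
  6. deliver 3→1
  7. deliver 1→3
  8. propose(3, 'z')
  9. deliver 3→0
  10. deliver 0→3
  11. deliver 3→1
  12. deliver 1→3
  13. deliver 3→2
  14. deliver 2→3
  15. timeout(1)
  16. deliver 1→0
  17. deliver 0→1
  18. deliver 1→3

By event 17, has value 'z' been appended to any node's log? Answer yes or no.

yes

step 1 timeout(3): 3={cand,b=7,log=-}
step 2 deliver 3→2: 2={foll,b=7,log=-}
step 3 deliver 2→3: —
step 4 deliver 3→0: 0={foll,b=7,log=-}
step 5 deliver 0→3: 3={lead,b=7,log=-}
step 6 deliver 3→1: 1={foll,b=7,log=-}
step 7 deliver 1→3: —
step 8 propose(3,'z'): —
step 9 deliver 3→0: 0={foll,b=7,log=z}
step 10 deliver 0→3: —
step 11 deliver 3→1: 1={foll,b=7,log=z}
step 12 deliver 1→3: 3={lead,b=7,log=z}
step 13 deliver 3→2: 2={foll,b=7,log=z}
step 14 deliver 2→3: —
step 15 timeout(1): 1={cand,b=9,log=z}
step 16 deliver 1→0: 0={foll,b=9,log=z}
step 17 deliver 0→1: —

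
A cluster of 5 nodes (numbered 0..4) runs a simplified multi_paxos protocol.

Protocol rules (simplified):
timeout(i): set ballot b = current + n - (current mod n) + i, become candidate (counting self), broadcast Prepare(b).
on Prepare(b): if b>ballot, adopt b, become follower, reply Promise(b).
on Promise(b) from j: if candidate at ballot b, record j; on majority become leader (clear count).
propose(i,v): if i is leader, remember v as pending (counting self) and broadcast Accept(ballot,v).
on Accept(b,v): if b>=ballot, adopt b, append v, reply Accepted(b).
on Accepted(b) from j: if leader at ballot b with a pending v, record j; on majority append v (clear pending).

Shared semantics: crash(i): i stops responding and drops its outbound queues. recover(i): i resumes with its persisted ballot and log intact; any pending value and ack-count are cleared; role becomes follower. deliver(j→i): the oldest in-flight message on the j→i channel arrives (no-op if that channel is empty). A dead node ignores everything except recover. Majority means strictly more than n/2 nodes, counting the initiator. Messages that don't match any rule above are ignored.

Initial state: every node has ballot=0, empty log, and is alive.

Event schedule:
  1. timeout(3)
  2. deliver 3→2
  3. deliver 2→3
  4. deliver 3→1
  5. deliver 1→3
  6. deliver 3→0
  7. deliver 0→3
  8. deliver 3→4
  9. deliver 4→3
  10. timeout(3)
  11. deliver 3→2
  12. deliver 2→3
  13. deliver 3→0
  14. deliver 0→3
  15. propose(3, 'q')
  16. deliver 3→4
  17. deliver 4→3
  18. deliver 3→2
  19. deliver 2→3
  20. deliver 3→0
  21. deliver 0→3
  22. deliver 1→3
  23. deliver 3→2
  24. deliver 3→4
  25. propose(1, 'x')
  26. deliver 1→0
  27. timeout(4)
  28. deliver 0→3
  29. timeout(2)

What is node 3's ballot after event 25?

13

after 1 — timeout(3): n3:cand/b8/[-]
after 2 — deliver 3→2: n2:foll/b8/[-]
after 3 — deliver 2→3: ·
after 4 — deliver 3→1: n1:foll/b8/[-]
after 5 — deliver 1→3: n3:lead/b8/[-]
after 6 — deliver 3→0: n0:foll/b8/[-]
after 7 — deliver 0→3: ·
after 8 — deliver 3→4: n4:foll/b8/[-]
after 9 — deliver 4→3: ·
after 10 — timeout(3): n3:cand/b13/[-]
after 11 — deliver 3→2: n2:foll/b13/[-]
after 12 — deliver 2→3: ·
after 13 — deliver 3→0: n0:foll/b13/[-]
after 14 — deliver 0→3: n3:lead/b13/[-]
after 15 — propose(3,'q'): ·
after 16 — deliver 3→4: n4:foll/b13/[-]
after 17 — deliver 4→3: ·
after 18 — deliver 3→2: n2:foll/b13/[q]
after 19 — deliver 2→3: ·
after 20 — deliver 3→0: n0:foll/b13/[q]
after 21 — deliver 0→3: n3:lead/b13/[q]
after 22 — deliver 1→3: ·
after 23 — deliver 3→2: ·
after 24 — deliver 3→4: n4:foll/b13/[q]
after 25 — propose(1,'x'): ·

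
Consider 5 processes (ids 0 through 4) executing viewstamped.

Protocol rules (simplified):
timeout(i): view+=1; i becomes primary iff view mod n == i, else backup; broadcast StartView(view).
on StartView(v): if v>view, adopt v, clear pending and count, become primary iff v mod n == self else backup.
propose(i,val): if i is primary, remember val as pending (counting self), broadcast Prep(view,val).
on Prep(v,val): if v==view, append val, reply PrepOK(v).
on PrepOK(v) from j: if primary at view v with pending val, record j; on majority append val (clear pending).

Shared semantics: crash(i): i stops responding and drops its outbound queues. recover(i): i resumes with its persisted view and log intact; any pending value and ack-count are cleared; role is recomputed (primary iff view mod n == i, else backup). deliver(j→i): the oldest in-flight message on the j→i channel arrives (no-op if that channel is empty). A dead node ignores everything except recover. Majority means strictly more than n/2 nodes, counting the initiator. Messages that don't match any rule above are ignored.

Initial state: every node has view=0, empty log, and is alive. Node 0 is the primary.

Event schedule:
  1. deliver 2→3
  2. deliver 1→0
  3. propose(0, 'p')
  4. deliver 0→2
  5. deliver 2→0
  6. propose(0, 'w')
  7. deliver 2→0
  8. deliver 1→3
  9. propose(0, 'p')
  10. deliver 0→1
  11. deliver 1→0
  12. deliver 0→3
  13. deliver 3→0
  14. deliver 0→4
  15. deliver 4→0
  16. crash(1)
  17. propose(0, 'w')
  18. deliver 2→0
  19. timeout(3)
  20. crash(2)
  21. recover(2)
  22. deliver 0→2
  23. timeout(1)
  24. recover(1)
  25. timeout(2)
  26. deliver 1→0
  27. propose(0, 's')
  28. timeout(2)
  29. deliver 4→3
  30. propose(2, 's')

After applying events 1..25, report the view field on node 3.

[1] deliver 2→3 → ∅
[2] deliver 1→0 → ∅
[3] propose(0,'p') → ∅
[4] deliver 0→2 → N2(back v0 [p])
[5] deliver 2→0 → ∅
[6] propose(0,'w') → ∅
[7] deliver 2→0 → ∅
[8] deliver 1→3 → ∅
[9] propose(0,'p') → ∅
[10] deliver 0→1 → N1(back v0 [p])
[11] deliver 1→0 → ∅
[12] deliver 0→3 → N3(back v0 [p])
[13] deliver 3→0 → N0(prim v0 [p])
[14] deliver 0→4 → N4(back v0 [p])
[15] deliver 4→0 → ∅
[16] crash(1) → N1(✗back v0 [p])
[17] propose(0,'w') → ∅
[18] deliver 2→0 → ∅
[19] timeout(3) → N3(back v1 [p])
[20] crash(2) → N2(✗back v0 [p])
[21] recover(2) → N2(back v0 [p])
[22] deliver 0→2 → N2(back v0 [p,w])
[23] timeout(1) → ∅
[24] recover(1) → N1(back v0 [p])
[25] timeout(2) → N2(back v1 [p,w])

1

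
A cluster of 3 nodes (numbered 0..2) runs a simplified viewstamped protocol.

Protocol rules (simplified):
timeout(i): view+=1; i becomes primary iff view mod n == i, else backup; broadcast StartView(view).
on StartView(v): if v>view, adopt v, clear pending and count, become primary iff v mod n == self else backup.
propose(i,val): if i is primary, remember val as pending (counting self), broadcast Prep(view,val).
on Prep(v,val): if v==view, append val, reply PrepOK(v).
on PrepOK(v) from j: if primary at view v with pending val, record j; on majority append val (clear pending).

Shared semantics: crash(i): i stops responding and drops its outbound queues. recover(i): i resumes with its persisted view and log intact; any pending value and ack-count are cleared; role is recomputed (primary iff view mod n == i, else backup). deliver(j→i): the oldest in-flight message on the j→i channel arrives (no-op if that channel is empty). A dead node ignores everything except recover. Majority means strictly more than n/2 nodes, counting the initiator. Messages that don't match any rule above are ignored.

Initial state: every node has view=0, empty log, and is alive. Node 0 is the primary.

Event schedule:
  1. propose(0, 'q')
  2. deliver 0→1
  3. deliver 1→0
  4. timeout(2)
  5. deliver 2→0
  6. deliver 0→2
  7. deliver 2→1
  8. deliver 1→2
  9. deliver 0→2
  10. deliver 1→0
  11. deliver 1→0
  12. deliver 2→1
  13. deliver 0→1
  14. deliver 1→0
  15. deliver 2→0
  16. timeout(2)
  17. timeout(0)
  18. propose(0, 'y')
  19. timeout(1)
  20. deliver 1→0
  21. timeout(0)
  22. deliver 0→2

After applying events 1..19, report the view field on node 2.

1. propose(0,'q'):  nop
2. deliver 0→1:  <1:back v0 q>
3. deliver 1→0:  <0:prim v0 q>
4. timeout(2):  <2:back v1 ->
5. deliver 2→0:  <0:back v1 q>
6. deliver 0→2:  nop
7. deliver 2→1:  <1:prim v1 q>
8. deliver 1→2:  nop
9. deliver 0→2:  nop
10. deliver 1→0:  nop
11. deliver 1→0:  nop
12. deliver 2→1:  nop
13. deliver 0→1:  nop
14. deliver 1→0:  nop
15. deliver 2→0:  nop
16. timeout(2):  <2:prim v2 ->
17. timeout(0):  <0:back v2 q>
18. propose(0,'y'):  nop
19. timeout(1):  <1:back v2 q>

2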